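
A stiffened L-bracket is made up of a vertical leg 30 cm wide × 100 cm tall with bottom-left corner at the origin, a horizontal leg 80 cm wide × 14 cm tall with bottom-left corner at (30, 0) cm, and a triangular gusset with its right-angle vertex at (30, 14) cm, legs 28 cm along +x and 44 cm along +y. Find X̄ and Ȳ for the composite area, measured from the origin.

Part | A | x̄ᵢ | ȳᵢ | A·x̄ᵢ | A·ȳᵢ
vertical leg | 3000.00 | 15.00 | 50.00 | 45000.00 | 150000.00
horizontal leg | 1120.00 | 70.00 | 7.00 | 78400.00 | 7840.00
gusset | 616.00 | 39.33 | 28.67 | 24229.33 | 17658.67
Σ | 4736.00 |  |  | 147629.33 | 175498.67
X̄ = 147629.33 / 4736.00 = 31.17 cm
Ȳ = 175498.67 / 4736.00 = 37.06 cm

X̄ = 31.17 cm, Ȳ = 37.06 cm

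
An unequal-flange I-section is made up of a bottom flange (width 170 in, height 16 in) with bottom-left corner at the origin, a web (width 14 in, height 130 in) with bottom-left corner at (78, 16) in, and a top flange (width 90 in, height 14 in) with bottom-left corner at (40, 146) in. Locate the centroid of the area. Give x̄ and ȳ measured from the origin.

x̄ = 85.00 in, ȳ = 62.41 in

bottom flange: A = 170 × 16 = 2720.00, centroid at (85.00, 8.00).
web: A = 14 × 130 = 1820.00, centroid at (85.00, 81.00).
top flange: A = 90 × 14 = 1260.00, centroid at (85.00, 153.00).
ΣA = 5800.00 in², ΣAx̄ = 493000.00 in³, ΣAȳ = 361960.00 in³.
x̄ = 493000.00/5800.00 = 85.00 in; ȳ = 361960.00/5800.00 = 62.41 in.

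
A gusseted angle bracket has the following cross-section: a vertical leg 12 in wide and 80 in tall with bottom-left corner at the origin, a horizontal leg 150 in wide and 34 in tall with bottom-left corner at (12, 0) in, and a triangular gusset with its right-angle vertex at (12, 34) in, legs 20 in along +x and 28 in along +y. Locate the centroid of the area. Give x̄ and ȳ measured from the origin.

x̄ = 71.72 in, ȳ = 21.65 in

Part | A | x̄ᵢ | ȳᵢ | A·x̄ᵢ | A·ȳᵢ
vertical leg | 960.00 | 6.00 | 40.00 | 5760.00 | 38400.00
horizontal leg | 5100.00 | 87.00 | 17.00 | 443700.00 | 86700.00
gusset | 280.00 | 18.67 | 43.33 | 5226.67 | 12133.33
Σ | 6340.00 |  |  | 454686.67 | 137233.33
x̄ = 454686.67 / 6340.00 = 71.72 in
ȳ = 137233.33 / 6340.00 = 21.65 in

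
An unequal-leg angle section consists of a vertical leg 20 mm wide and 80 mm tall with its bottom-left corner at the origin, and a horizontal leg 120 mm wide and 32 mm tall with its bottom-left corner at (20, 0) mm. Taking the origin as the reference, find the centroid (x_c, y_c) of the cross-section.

vertical leg: A = 20 × 80 = 1600.00, centroid at (10.00, 40.00).
horizontal leg: A = 120 × 32 = 3840.00, centroid at (80.00, 16.00).
ΣA = 5440.00 mm², ΣAx_c = 323200.00 mm³, ΣAy_c = 125440.00 mm³.
x_c = 323200.00/5440.00 = 59.41 mm; y_c = 125440.00/5440.00 = 23.06 mm.

x_c = 59.41 mm, y_c = 23.06 mm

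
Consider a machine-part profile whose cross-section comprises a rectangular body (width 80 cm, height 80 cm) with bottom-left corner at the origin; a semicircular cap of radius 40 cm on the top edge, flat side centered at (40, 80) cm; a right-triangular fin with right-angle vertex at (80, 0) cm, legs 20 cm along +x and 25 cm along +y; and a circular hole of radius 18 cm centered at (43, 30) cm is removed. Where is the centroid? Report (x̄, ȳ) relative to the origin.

x̄ = 41.06 cm, ȳ = 57.86 cm

rectangular body: A = 80 × 80 = 6400.00, centroid at (40.00, 40.00).
semicircular top: A = ½π·40² = 2513.27, centroid at (40.00, 96.98).
triangular fin: A = ½·20·25 = 250.00, centroid at (86.67, 8.33).
hole: A = −π·18² = -1017.88, centroid at (43.00, 30.00).
ΣA = 8145.40 cm², ΣAx̄ = 334428.96 cm³, ΣAȳ = 471275.65 cm³.
x̄ = 334428.96/8145.40 = 41.06 cm; ȳ = 471275.65/8145.40 = 57.86 cm.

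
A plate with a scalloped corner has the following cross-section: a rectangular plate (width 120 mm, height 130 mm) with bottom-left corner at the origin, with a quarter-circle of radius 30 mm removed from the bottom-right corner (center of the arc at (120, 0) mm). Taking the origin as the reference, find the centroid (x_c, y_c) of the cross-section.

x_c = 57.76 mm, y_c = 67.48 mm

plate: A = 120 × 130 = 15600.00, centroid at (60.00, 65.00).
removed quarter-circle: A = −¼π·30² = -706.86, centroid at (107.27, 12.73).
ΣA = 14893.14 mm², ΣAx_c = 860177.00 mm³, ΣAy_c = 1005000.00 mm³.
x_c = 860177.00/14893.14 = 57.76 mm; y_c = 1005000.00/14893.14 = 67.48 mm.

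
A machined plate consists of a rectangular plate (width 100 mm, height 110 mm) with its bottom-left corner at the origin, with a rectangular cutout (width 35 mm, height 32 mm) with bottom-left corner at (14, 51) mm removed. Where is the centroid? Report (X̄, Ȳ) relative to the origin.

X̄ = 52.10 mm, Ȳ = 53.64 mm

plate: A = 100 × 110 = 11000.00, centroid at (50.00, 55.00).
hole: A = −(35 × 32) = -1120.00, centroid at (31.50, 67.00).
ΣA = 9880.00 mm², ΣAX̄ = 514720.00 mm³, ΣAȲ = 529960.00 mm³.
X̄ = 514720.00/9880.00 = 52.10 mm; Ȳ = 529960.00/9880.00 = 53.64 mm.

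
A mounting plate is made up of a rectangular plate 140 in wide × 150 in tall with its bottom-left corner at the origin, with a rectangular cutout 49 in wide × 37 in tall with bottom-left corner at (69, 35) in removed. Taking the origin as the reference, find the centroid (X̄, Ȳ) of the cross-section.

X̄ = 67.78 in, Ȳ = 77.03 in

plate: A = 140 × 150 = 21000.00, centroid at (70.00, 75.00).
hole: A = −(49 × 37) = -1813.00, centroid at (93.50, 53.50).
ΣA = 19187.00 in²
ΣAX̄ = (21000.00)(70.00) + (-1813.00)(93.50) = 1300484.50 in³
ΣAȲ = (21000.00)(75.00) + (-1813.00)(53.50) = 1478004.50 in³
X̄ = 1300484.50 / 19187.00 = 67.78 in
Ȳ = 1478004.50 / 19187.00 = 77.03 in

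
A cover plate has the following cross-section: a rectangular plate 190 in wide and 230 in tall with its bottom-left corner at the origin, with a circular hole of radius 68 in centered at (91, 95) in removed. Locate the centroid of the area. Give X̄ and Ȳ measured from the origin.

X̄ = 96.99 in, Ȳ = 124.96 in

plate: A = 190 × 230 = 43700.00, centroid at (95.00, 115.00).
hole: A = −π·68² = -14526.72, centroid at (91.00, 95.00).
ΣA = 29173.28 in², ΣAX̄ = 2829568.08 in³, ΣAȲ = 3645461.18 in³.
X̄ = 2829568.08/29173.28 = 96.99 in; Ȳ = 3645461.18/29173.28 = 124.96 in.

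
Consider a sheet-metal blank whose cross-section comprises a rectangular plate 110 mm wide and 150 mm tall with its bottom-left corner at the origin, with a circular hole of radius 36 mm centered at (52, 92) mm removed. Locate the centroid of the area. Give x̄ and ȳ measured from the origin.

x̄ = 55.98 mm, ȳ = 69.43 mm

plate: A = 110 × 150 = 16500.00, centroid at (55.00, 75.00).
hole: A = −π·36² = -4071.50, centroid at (52.00, 92.00).
ΣA = 12428.50 mm²
ΣAx̄ = (16500.00)(55.00) + (-4071.50)(52.00) = 695781.79 mm³
ΣAȳ = (16500.00)(75.00) + (-4071.50)(92.00) = 862921.62 mm³
x̄ = 695781.79 / 12428.50 = 55.98 mm
ȳ = 862921.62 / 12428.50 = 69.43 mm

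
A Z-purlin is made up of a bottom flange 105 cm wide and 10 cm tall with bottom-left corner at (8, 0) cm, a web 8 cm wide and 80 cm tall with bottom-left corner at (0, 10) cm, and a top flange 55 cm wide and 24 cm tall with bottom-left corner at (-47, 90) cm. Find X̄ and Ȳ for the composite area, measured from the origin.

Part | A | x̄ᵢ | ȳᵢ | A·x̄ᵢ | A·ȳᵢ
bottom flange | 1050.00 | 60.50 | 5.00 | 63525.00 | 5250.00
web | 640.00 | 4.00 | 50.00 | 2560.00 | 32000.00
top flange | 1320.00 | -19.50 | 102.00 | -25740.00 | 134640.00
Σ | 3010.00 |  |  | 40345.00 | 171890.00
X̄ = 40345.00 / 3010.00 = 13.40 cm
Ȳ = 171890.00 / 3010.00 = 57.11 cm

X̄ = 13.40 cm, Ȳ = 57.11 cm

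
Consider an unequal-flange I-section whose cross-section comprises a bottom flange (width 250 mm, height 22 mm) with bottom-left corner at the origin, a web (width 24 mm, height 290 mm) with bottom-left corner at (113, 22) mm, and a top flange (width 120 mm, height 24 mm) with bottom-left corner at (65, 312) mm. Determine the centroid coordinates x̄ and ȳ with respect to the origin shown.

x̄ = 125.00 mm, ȳ = 140.54 mm

bottom flange: A = 250 × 22 = 5500.00, centroid at (125.00, 11.00).
web: A = 24 × 290 = 6960.00, centroid at (125.00, 167.00).
top flange: A = 120 × 24 = 2880.00, centroid at (125.00, 324.00).
ΣA = 15340.00 mm²
ΣAx̄ = (5500.00)(125.00) + (6960.00)(125.00) + (2880.00)(125.00) = 1917500.00 mm³
ΣAȳ = (5500.00)(11.00) + (6960.00)(167.00) + (2880.00)(324.00) = 2155940.00 mm³
x̄ = 1917500.00 / 15340.00 = 125.00 mm
ȳ = 2155940.00 / 15340.00 = 140.54 mm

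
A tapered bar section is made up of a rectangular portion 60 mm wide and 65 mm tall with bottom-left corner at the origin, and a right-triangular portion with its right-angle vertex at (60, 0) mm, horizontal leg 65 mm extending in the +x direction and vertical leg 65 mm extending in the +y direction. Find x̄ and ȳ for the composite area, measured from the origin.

x̄ = 48.15 mm, ȳ = 28.69 mm

Part | A | x̄ᵢ | ȳᵢ | A·x̄ᵢ | A·ȳᵢ
rectangular portion | 3900.00 | 30.00 | 32.50 | 117000.00 | 126750.00
triangular portion | 2112.50 | 81.67 | 21.67 | 172520.83 | 45770.83
Σ | 6012.50 |  |  | 289520.83 | 172520.83
x̄ = 289520.83 / 6012.50 = 48.15 mm
ȳ = 172520.83 / 6012.50 = 28.69 mm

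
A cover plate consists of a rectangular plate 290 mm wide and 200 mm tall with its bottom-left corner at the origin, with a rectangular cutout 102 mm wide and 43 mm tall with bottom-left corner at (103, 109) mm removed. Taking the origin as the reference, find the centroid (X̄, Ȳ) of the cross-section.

X̄ = 144.26 mm, Ȳ = 97.50 mm

plate: A = 290 × 200 = 58000.00, centroid at (145.00, 100.00).
hole: A = −(102 × 43) = -4386.00, centroid at (154.00, 130.50).
ΣA = 53614.00 mm², ΣAX̄ = 7734556.00 mm³, ΣAȲ = 5227627.00 mm³.
X̄ = 7734556.00/53614.00 = 144.26 mm; Ȳ = 5227627.00/53614.00 = 97.50 mm.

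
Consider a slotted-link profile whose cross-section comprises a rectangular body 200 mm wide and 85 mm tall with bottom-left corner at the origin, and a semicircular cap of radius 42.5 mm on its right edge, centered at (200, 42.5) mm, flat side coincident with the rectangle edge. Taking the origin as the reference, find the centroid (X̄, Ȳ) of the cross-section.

X̄ = 116.88 mm, Ȳ = 42.50 mm

rectangular body: A = 200 × 85 = 17000.00, centroid at (100.00, 42.50).
semicircular end: A = ½π·42.5² = 2837.25, centroid at (218.04, 42.50).
ΣA = 19837.25 mm², ΣAX̄ = 2318627.26 mm³, ΣAȲ = 843083.16 mm³.
X̄ = 2318627.26/19837.25 = 116.88 mm; Ȳ = 843083.16/19837.25 = 42.50 mm.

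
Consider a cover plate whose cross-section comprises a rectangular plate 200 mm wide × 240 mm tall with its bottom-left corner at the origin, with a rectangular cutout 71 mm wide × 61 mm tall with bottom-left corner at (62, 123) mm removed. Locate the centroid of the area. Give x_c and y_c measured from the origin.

plate: A = 200 × 240 = 48000.00, centroid at (100.00, 120.00).
hole: A = −(71 × 61) = -4331.00, centroid at (97.50, 153.50).
ΣA = 43669.00 mm², ΣAx_c = 4377727.50 mm³, ΣAy_c = 5095191.50 mm³.
x_c = 4377727.50/43669.00 = 100.25 mm; y_c = 5095191.50/43669.00 = 116.68 mm.

x_c = 100.25 mm, y_c = 116.68 mm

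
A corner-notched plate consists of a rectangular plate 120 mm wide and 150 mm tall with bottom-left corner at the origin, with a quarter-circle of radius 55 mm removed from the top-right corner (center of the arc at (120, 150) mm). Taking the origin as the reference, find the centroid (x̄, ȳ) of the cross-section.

x̄ = 54.43 mm, ȳ = 67.14 mm

plate: A = 120 × 150 = 18000.00, centroid at (60.00, 75.00).
removed quarter-circle: A = −¼π·55² = -2375.83, centroid at (96.66, 126.66).
ΣA = 15624.17 mm², ΣAx̄ = 850358.80 mm³, ΣAȳ = 1049083.92 mm³.
x̄ = 850358.80/15624.17 = 54.43 mm; ȳ = 1049083.92/15624.17 = 67.14 mm.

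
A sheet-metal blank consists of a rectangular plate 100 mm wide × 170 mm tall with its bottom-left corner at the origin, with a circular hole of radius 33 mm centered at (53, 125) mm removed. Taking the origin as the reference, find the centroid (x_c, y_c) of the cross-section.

x_c = 49.24 mm, y_c = 74.92 mm

Part | A | x̄ᵢ | ȳᵢ | A·x̄ᵢ | A·ȳᵢ
plate | 17000.00 | 50.00 | 85.00 | 850000.00 | 1445000.00
hole | -3421.19 | 53.00 | 125.00 | -181323.30 | -427649.30
Σ | 13578.81 |  |  | 668676.70 | 1017350.70
x_c = 668676.70 / 13578.81 = 49.24 mm
y_c = 1017350.70 / 13578.81 = 74.92 mm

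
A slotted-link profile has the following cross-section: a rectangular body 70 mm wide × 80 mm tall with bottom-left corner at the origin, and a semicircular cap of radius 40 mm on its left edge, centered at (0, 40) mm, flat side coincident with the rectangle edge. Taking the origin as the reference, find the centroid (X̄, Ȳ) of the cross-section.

X̄ = 18.90 mm, Ȳ = 40.00 mm

rectangular body: A = 70 × 80 = 5600.00, centroid at (35.00, 40.00).
semicircular end: A = ½π·40² = 2513.27, centroid at (-16.98, 40.00).
ΣA = 8113.27 mm²
ΣAX̄ = (5600.00)(35.00) + (2513.27)(-16.98) = 153333.33 mm³
ΣAȲ = (5600.00)(40.00) + (2513.27)(40.00) = 324530.96 mm³
X̄ = 153333.33 / 8113.27 = 18.90 mm
Ȳ = 324530.96 / 8113.27 = 40.00 mm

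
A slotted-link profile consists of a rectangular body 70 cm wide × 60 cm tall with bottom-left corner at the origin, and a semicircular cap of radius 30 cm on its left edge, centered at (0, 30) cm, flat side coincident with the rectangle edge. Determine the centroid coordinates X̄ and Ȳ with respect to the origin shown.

X̄ = 22.98 cm, Ȳ = 30.00 cm

rectangular body: A = 70 × 60 = 4200.00, centroid at (35.00, 30.00).
semicircular end: A = ½π·30² = 1413.72, centroid at (-12.73, 30.00).
ΣA = 5613.72 cm², ΣAX̄ = 129000.00 cm³, ΣAȲ = 168411.50 cm³.
X̄ = 129000.00/5613.72 = 22.98 cm; Ȳ = 168411.50/5613.72 = 30.00 cm.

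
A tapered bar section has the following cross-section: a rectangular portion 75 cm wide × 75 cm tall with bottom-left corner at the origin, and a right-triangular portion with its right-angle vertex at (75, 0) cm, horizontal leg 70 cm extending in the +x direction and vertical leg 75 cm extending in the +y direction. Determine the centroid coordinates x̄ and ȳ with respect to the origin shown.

rectangular portion: A = 75 × 75 = 5625.00, centroid at (37.50, 37.50).
triangular portion: A = ½·70·75 = 2625.00, centroid at (98.33, 25.00).
ΣA = 8250.00 cm²
ΣAx̄ = (5625.00)(37.50) + (2625.00)(98.33) = 469062.50 cm³
ΣAȳ = (5625.00)(37.50) + (2625.00)(25.00) = 276562.50 cm³
x̄ = 469062.50 / 8250.00 = 56.86 cm
ȳ = 276562.50 / 8250.00 = 33.52 cm

x̄ = 56.86 cm, ȳ = 33.52 cm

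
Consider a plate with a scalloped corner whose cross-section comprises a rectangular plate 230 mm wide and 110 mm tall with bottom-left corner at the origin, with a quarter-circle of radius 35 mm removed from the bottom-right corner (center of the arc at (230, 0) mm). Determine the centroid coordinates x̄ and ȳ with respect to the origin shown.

plate: A = 230 × 110 = 25300.00, centroid at (115.00, 55.00).
removed quarter-circle: A = −¼π·35² = -962.11, centroid at (215.15, 14.85).
ΣA = 24337.89 mm²
ΣAx̄ = (25300.00)(115.00) + (-962.11)(215.15) = 2702505.73 mm³
ΣAȳ = (25300.00)(55.00) + (-962.11)(14.85) = 1377208.33 mm³
x̄ = 2702505.73 / 24337.89 = 111.04 mm
ȳ = 1377208.33 / 24337.89 = 56.59 mm

x̄ = 111.04 mm, ȳ = 56.59 mm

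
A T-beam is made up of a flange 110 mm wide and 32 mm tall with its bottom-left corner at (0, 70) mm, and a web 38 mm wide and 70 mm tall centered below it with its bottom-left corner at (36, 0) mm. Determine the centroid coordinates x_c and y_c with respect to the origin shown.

x_c = 55.00 mm, y_c = 64.05 mm

web: A = 38 × 70 = 2660.00, centroid at (55.00, 35.00).
flange: A = 110 × 32 = 3520.00, centroid at (55.00, 86.00).
ΣA = 6180.00 mm², ΣAx_c = 339900.00 mm³, ΣAy_c = 395820.00 mm³.
x_c = 339900.00/6180.00 = 55.00 mm; y_c = 395820.00/6180.00 = 64.05 mm.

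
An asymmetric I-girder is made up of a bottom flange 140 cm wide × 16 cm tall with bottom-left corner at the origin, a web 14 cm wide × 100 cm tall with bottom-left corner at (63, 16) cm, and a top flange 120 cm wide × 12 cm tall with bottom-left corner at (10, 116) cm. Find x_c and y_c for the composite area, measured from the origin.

x_c = 70.00 cm, y_c = 56.30 cm

bottom flange: A = 140 × 16 = 2240.00, centroid at (70.00, 8.00).
web: A = 14 × 100 = 1400.00, centroid at (70.00, 66.00).
top flange: A = 120 × 12 = 1440.00, centroid at (70.00, 122.00).
ΣA = 5080.00 cm²
ΣAx_c = (2240.00)(70.00) + (1400.00)(70.00) + (1440.00)(70.00) = 355600.00 cm³
ΣAy_c = (2240.00)(8.00) + (1400.00)(66.00) + (1440.00)(122.00) = 286000.00 cm³
x_c = 355600.00 / 5080.00 = 70.00 cm
y_c = 286000.00 / 5080.00 = 56.30 cm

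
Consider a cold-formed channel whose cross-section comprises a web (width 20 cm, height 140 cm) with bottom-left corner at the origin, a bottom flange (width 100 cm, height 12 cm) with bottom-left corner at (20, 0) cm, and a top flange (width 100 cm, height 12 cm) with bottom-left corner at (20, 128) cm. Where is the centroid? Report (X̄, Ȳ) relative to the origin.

web: A = 20 × 140 = 2800.00, centroid at (10.00, 70.00).
bottom flange: A = 100 × 12 = 1200.00, centroid at (70.00, 6.00).
top flange: A = 100 × 12 = 1200.00, centroid at (70.00, 134.00).
ΣA = 5200.00 cm², ΣAX̄ = 196000.00 cm³, ΣAȲ = 364000.00 cm³.
X̄ = 196000.00/5200.00 = 37.69 cm; Ȳ = 364000.00/5200.00 = 70.00 cm.

X̄ = 37.69 cm, Ȳ = 70.00 cm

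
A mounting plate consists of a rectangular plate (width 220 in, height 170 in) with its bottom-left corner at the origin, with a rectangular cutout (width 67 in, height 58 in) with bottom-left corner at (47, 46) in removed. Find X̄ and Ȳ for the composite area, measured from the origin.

plate: A = 220 × 170 = 37400.00, centroid at (110.00, 85.00).
hole: A = −(67 × 58) = -3886.00, centroid at (80.50, 75.00).
ΣA = 33514.00 in², ΣAX̄ = 3801177.00 in³, ΣAȲ = 2887550.00 in³.
X̄ = 3801177.00/33514.00 = 113.42 in; Ȳ = 2887550.00/33514.00 = 86.16 in.

X̄ = 113.42 in, Ȳ = 86.16 in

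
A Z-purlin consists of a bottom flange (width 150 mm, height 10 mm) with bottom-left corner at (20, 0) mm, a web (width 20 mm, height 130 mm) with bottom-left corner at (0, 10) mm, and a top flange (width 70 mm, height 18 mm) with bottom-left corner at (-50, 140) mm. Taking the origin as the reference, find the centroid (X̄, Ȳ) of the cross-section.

X̄ = 27.91 mm, Ȳ = 72.81 mm

bottom flange: A = 150 × 10 = 1500.00, centroid at (95.00, 5.00).
web: A = 20 × 130 = 2600.00, centroid at (10.00, 75.00).
top flange: A = 70 × 18 = 1260.00, centroid at (-15.00, 149.00).
ΣA = 5360.00 mm²
ΣAX̄ = (1500.00)(95.00) + (2600.00)(10.00) + (1260.00)(-15.00) = 149600.00 mm³
ΣAȲ = (1500.00)(5.00) + (2600.00)(75.00) + (1260.00)(149.00) = 390240.00 mm³
X̄ = 149600.00 / 5360.00 = 27.91 mm
Ȳ = 390240.00 / 5360.00 = 72.81 mm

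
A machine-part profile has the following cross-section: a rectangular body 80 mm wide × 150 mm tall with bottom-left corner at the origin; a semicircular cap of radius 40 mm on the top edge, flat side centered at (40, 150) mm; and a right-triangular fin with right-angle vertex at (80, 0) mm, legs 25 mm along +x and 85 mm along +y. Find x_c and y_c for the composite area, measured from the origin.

x_c = 43.30 mm, y_c = 86.66 mm

Part | A | x̄ᵢ | ȳᵢ | A·x̄ᵢ | A·ȳᵢ
rectangular body | 12000.00 | 40.00 | 75.00 | 480000.00 | 900000.00
semicircular top | 2513.27 | 40.00 | 166.98 | 100530.96 | 419657.79
triangular fin | 1062.50 | 88.33 | 28.33 | 93854.17 | 30104.17
Σ | 15575.77 |  |  | 674385.13 | 1349761.95
x_c = 674385.13 / 15575.77 = 43.30 mm
y_c = 1349761.95 / 15575.77 = 86.66 mm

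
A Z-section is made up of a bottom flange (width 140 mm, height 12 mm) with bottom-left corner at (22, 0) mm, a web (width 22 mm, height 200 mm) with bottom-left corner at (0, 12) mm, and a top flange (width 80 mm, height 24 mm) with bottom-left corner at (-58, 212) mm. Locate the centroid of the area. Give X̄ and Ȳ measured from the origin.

X̄ = 21.05 mm, Ȳ = 116.62 mm

Part | A | x̄ᵢ | ȳᵢ | A·x̄ᵢ | A·ȳᵢ
bottom flange | 1680.00 | 92.00 | 6.00 | 154560.00 | 10080.00
web | 4400.00 | 11.00 | 112.00 | 48400.00 | 492800.00
top flange | 1920.00 | -18.00 | 224.00 | -34560.00 | 430080.00
Σ | 8000.00 |  |  | 168400.00 | 932960.00
X̄ = 168400.00 / 8000.00 = 21.05 mm
Ȳ = 932960.00 / 8000.00 = 116.62 mm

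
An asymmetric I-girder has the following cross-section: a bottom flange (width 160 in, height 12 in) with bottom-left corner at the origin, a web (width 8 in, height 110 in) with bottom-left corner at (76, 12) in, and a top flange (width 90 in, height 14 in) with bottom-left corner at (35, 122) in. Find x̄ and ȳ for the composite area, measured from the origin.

x̄ = 80.00 in, ȳ = 57.39 in

bottom flange: A = 160 × 12 = 1920.00, centroid at (80.00, 6.00).
web: A = 8 × 110 = 880.00, centroid at (80.00, 67.00).
top flange: A = 90 × 14 = 1260.00, centroid at (80.00, 129.00).
ΣA = 4060.00 in²
ΣAx̄ = (1920.00)(80.00) + (880.00)(80.00) + (1260.00)(80.00) = 324800.00 in³
ΣAȳ = (1920.00)(6.00) + (880.00)(67.00) + (1260.00)(129.00) = 233020.00 in³
x̄ = 324800.00 / 4060.00 = 80.00 in
ȳ = 233020.00 / 4060.00 = 57.39 in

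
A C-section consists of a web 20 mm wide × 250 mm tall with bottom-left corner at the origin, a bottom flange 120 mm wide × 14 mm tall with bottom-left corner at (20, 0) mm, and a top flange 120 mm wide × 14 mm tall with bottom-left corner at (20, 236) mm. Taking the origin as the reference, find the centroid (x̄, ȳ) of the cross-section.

web: A = 20 × 250 = 5000.00, centroid at (10.00, 125.00).
bottom flange: A = 120 × 14 = 1680.00, centroid at (80.00, 7.00).
top flange: A = 120 × 14 = 1680.00, centroid at (80.00, 243.00).
ΣA = 8360.00 mm²
ΣAx̄ = (5000.00)(10.00) + (1680.00)(80.00) + (1680.00)(80.00) = 318800.00 mm³
ΣAȳ = (5000.00)(125.00) + (1680.00)(7.00) + (1680.00)(243.00) = 1045000.00 mm³
x̄ = 318800.00 / 8360.00 = 38.13 mm
ȳ = 1045000.00 / 8360.00 = 125.00 mm

x̄ = 38.13 mm, ȳ = 125.00 mm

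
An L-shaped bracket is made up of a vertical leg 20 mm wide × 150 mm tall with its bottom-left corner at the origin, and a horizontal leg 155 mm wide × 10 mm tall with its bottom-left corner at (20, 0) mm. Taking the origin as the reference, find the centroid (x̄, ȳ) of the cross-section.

x̄ = 39.81 mm, ȳ = 51.15 mm

vertical leg: A = 20 × 150 = 3000.00, centroid at (10.00, 75.00).
horizontal leg: A = 155 × 10 = 1550.00, centroid at (97.50, 5.00).
ΣA = 4550.00 mm²
ΣAx̄ = (3000.00)(10.00) + (1550.00)(97.50) = 181125.00 mm³
ΣAȳ = (3000.00)(75.00) + (1550.00)(5.00) = 232750.00 mm³
x̄ = 181125.00 / 4550.00 = 39.81 mm
ȳ = 232750.00 / 4550.00 = 51.15 mm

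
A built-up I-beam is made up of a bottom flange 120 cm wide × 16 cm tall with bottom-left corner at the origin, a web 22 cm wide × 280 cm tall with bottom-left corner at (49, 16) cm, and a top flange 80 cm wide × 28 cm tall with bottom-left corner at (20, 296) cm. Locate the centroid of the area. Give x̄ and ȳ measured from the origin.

x̄ = 60.00 cm, ȳ = 161.89 cm

bottom flange: A = 120 × 16 = 1920.00, centroid at (60.00, 8.00).
web: A = 22 × 280 = 6160.00, centroid at (60.00, 156.00).
top flange: A = 80 × 28 = 2240.00, centroid at (60.00, 310.00).
ΣA = 10320.00 cm², ΣAx̄ = 619200.00 cm³, ΣAȳ = 1670720.00 cm³.
x̄ = 619200.00/10320.00 = 60.00 cm; ȳ = 1670720.00/10320.00 = 161.89 cm.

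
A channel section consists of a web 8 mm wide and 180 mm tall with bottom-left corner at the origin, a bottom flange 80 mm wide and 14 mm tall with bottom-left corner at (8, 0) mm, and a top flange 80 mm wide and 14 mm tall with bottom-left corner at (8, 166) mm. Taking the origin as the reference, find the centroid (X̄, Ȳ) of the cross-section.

X̄ = 30.78 mm, Ȳ = 90.00 mm

Part | A | x̄ᵢ | ȳᵢ | A·x̄ᵢ | A·ȳᵢ
web | 1440.00 | 4.00 | 90.00 | 5760.00 | 129600.00
bottom flange | 1120.00 | 48.00 | 7.00 | 53760.00 | 7840.00
top flange | 1120.00 | 48.00 | 173.00 | 53760.00 | 193760.00
Σ | 3680.00 |  |  | 113280.00 | 331200.00
X̄ = 113280.00 / 3680.00 = 30.78 mm
Ȳ = 331200.00 / 3680.00 = 90.00 mm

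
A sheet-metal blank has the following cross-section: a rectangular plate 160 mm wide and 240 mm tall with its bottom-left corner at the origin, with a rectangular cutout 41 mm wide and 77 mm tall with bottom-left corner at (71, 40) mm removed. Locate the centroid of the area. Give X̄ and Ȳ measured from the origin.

X̄ = 78.97 mm, Ȳ = 123.72 mm

Part | A | x̄ᵢ | ȳᵢ | A·x̄ᵢ | A·ȳᵢ
plate | 38400.00 | 80.00 | 120.00 | 3072000.00 | 4608000.00
hole | -3157.00 | 91.50 | 78.50 | -288865.50 | -247824.50
Σ | 35243.00 |  |  | 2783134.50 | 4360175.50
X̄ = 2783134.50 / 35243.00 = 78.97 mm
Ȳ = 4360175.50 / 35243.00 = 123.72 mm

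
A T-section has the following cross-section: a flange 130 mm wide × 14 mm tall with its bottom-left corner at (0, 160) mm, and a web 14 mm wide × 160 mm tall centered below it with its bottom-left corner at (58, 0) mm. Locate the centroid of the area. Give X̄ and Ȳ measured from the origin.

web: A = 14 × 160 = 2240.00, centroid at (65.00, 80.00).
flange: A = 130 × 14 = 1820.00, centroid at (65.00, 167.00).
ΣA = 4060.00 mm²
ΣAX̄ = (2240.00)(65.00) + (1820.00)(65.00) = 263900.00 mm³
ΣAȲ = (2240.00)(80.00) + (1820.00)(167.00) = 483140.00 mm³
X̄ = 263900.00 / 4060.00 = 65.00 mm
Ȳ = 483140.00 / 4060.00 = 119.00 mm

X̄ = 65.00 mm, Ȳ = 119.00 mm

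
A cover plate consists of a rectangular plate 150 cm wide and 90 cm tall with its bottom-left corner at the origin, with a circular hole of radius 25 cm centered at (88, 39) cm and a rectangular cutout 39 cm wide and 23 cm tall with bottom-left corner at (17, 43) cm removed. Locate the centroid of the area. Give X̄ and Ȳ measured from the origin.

X̄ = 75.85 cm, Ȳ = 45.31 cm

Part | A | x̄ᵢ | ȳᵢ | A·x̄ᵢ | A·ȳᵢ
plate | 13500.00 | 75.00 | 45.00 | 1012500.00 | 607500.00
hole 1 | -1963.50 | 88.00 | 39.00 | -172787.60 | -76576.32
hole 2 | -897.00 | 36.50 | 54.50 | -32740.50 | -48886.50
Σ | 10639.50 |  |  | 806971.90 | 482037.18
X̄ = 806971.90 / 10639.50 = 75.85 cm
Ȳ = 482037.18 / 10639.50 = 45.31 cm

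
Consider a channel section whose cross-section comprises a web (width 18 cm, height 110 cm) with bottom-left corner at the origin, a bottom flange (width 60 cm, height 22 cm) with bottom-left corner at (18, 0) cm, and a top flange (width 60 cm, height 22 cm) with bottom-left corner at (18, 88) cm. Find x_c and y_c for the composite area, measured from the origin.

Part | A | x̄ᵢ | ȳᵢ | A·x̄ᵢ | A·ȳᵢ
web | 1980.00 | 9.00 | 55.00 | 17820.00 | 108900.00
bottom flange | 1320.00 | 48.00 | 11.00 | 63360.00 | 14520.00
top flange | 1320.00 | 48.00 | 99.00 | 63360.00 | 130680.00
Σ | 4620.00 |  |  | 144540.00 | 254100.00
x_c = 144540.00 / 4620.00 = 31.29 cm
y_c = 254100.00 / 4620.00 = 55.00 cm

x_c = 31.29 cm, y_c = 55.00 cm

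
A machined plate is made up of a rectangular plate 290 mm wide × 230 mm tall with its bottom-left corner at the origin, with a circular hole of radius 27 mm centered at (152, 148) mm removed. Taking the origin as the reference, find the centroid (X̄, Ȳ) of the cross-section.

plate: A = 290 × 230 = 66700.00, centroid at (145.00, 115.00).
hole: A = −π·27² = -2290.22, centroid at (152.00, 148.00).
ΣA = 64409.78 mm²
ΣAX̄ = (66700.00)(145.00) + (-2290.22)(152.00) = 9323386.40 mm³
ΣAȲ = (66700.00)(115.00) + (-2290.22)(148.00) = 7331547.29 mm³
X̄ = 9323386.40 / 64409.78 = 144.75 mm
Ȳ = 7331547.29 / 64409.78 = 113.83 mm

X̄ = 144.75 mm, Ȳ = 113.83 mm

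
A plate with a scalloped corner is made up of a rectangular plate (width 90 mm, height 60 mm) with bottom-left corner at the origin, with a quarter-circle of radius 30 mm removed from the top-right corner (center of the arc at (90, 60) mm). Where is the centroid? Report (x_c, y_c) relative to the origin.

plate: A = 90 × 60 = 5400.00, centroid at (45.00, 30.00).
removed quarter-circle: A = −¼π·30² = -706.86, centroid at (77.27, 47.27).
ΣA = 4693.14 mm², ΣAx_c = 188382.75 mm³, ΣAy_c = 128588.50 mm³.
x_c = 188382.75/4693.14 = 40.14 mm; y_c = 128588.50/4693.14 = 27.40 mm.

x_c = 40.14 mm, y_c = 27.40 mm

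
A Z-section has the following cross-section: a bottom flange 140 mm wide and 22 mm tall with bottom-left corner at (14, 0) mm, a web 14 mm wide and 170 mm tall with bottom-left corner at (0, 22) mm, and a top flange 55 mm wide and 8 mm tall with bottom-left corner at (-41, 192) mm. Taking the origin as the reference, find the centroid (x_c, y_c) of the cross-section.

bottom flange: A = 140 × 22 = 3080.00, centroid at (84.00, 11.00).
web: A = 14 × 170 = 2380.00, centroid at (7.00, 107.00).
top flange: A = 55 × 8 = 440.00, centroid at (-13.50, 196.00).
ΣA = 5900.00 mm², ΣAx_c = 269440.00 mm³, ΣAy_c = 374780.00 mm³.
x_c = 269440.00/5900.00 = 45.67 mm; y_c = 374780.00/5900.00 = 63.52 mm.

x_c = 45.67 mm, y_c = 63.52 mm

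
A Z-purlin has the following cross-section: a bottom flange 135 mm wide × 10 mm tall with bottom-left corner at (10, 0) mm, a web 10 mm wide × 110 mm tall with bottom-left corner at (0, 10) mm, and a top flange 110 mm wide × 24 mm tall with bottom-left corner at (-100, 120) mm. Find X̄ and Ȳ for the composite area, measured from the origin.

X̄ = -1.70 mm, Ȳ = 83.84 mm

Part | A | x̄ᵢ | ȳᵢ | A·x̄ᵢ | A·ȳᵢ
bottom flange | 1350.00 | 77.50 | 5.00 | 104625.00 | 6750.00
web | 1100.00 | 5.00 | 65.00 | 5500.00 | 71500.00
top flange | 2640.00 | -45.00 | 132.00 | -118800.00 | 348480.00
Σ | 5090.00 |  |  | -8675.00 | 426730.00
X̄ = -8675.00 / 5090.00 = -1.70 mm
Ȳ = 426730.00 / 5090.00 = 83.84 mm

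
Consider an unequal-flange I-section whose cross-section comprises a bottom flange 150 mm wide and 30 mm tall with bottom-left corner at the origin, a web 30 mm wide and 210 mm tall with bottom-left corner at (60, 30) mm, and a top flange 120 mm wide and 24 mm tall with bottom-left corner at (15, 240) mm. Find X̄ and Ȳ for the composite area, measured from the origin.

bottom flange: A = 150 × 30 = 4500.00, centroid at (75.00, 15.00).
web: A = 30 × 210 = 6300.00, centroid at (75.00, 135.00).
top flange: A = 120 × 24 = 2880.00, centroid at (75.00, 252.00).
ΣA = 13680.00 mm², ΣAX̄ = 1026000.00 mm³, ΣAȲ = 1643760.00 mm³.
X̄ = 1026000.00/13680.00 = 75.00 mm; Ȳ = 1643760.00/13680.00 = 120.16 mm.

X̄ = 75.00 mm, Ȳ = 120.16 mm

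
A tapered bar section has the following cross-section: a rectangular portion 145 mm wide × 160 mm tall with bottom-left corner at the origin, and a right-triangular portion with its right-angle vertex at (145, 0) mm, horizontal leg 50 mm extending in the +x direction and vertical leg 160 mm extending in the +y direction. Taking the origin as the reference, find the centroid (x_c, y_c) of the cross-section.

x_c = 85.61 mm, y_c = 76.08 mm

rectangular portion: A = 145 × 160 = 23200.00, centroid at (72.50, 80.00).
triangular portion: A = ½·50·160 = 4000.00, centroid at (161.67, 53.33).
ΣA = 27200.00 mm²
ΣAx_c = (23200.00)(72.50) + (4000.00)(161.67) = 2328666.67 mm³
ΣAy_c = (23200.00)(80.00) + (4000.00)(53.33) = 2069333.33 mm³
x_c = 2328666.67 / 27200.00 = 85.61 mm
y_c = 2069333.33 / 27200.00 = 76.08 mm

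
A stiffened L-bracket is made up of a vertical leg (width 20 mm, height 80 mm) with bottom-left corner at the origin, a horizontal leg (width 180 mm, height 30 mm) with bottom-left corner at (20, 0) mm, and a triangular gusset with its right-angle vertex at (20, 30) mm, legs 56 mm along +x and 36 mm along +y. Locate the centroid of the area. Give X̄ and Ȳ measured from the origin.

Part | A | x̄ᵢ | ȳᵢ | A·x̄ᵢ | A·ȳᵢ
vertical leg | 1600.00 | 10.00 | 40.00 | 16000.00 | 64000.00
horizontal leg | 5400.00 | 110.00 | 15.00 | 594000.00 | 81000.00
gusset | 1008.00 | 38.67 | 42.00 | 38976.00 | 42336.00
Σ | 8008.00 |  |  | 648976.00 | 187336.00
X̄ = 648976.00 / 8008.00 = 81.04 mm
Ȳ = 187336.00 / 8008.00 = 23.39 mm

X̄ = 81.04 mm, Ȳ = 23.39 mm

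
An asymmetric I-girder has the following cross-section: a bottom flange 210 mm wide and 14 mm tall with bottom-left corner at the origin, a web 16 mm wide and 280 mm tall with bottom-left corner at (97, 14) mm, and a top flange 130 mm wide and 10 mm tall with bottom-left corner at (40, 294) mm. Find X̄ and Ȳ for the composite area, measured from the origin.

bottom flange: A = 210 × 14 = 2940.00, centroid at (105.00, 7.00).
web: A = 16 × 280 = 4480.00, centroid at (105.00, 154.00).
top flange: A = 130 × 10 = 1300.00, centroid at (105.00, 299.00).
ΣA = 8720.00 mm²
ΣAX̄ = (2940.00)(105.00) + (4480.00)(105.00) + (1300.00)(105.00) = 915600.00 mm³
ΣAȲ = (2940.00)(7.00) + (4480.00)(154.00) + (1300.00)(299.00) = 1099200.00 mm³
X̄ = 915600.00 / 8720.00 = 105.00 mm
Ȳ = 1099200.00 / 8720.00 = 126.06 mm

X̄ = 105.00 mm, Ȳ = 126.06 mm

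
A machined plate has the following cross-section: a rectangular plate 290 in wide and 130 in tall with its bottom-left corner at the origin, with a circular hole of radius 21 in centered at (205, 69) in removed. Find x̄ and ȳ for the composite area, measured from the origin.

Part | A | x̄ᵢ | ȳᵢ | A·x̄ᵢ | A·ȳᵢ
plate | 37700.00 | 145.00 | 65.00 | 5466500.00 | 2450500.00
hole | -1385.44 | 205.00 | 69.00 | -284015.68 | -95595.52
Σ | 36314.56 |  |  | 5182484.32 | 2354904.48
x̄ = 5182484.32 / 36314.56 = 142.71 in
ȳ = 2354904.48 / 36314.56 = 64.85 in

x̄ = 142.71 in, ȳ = 64.85 in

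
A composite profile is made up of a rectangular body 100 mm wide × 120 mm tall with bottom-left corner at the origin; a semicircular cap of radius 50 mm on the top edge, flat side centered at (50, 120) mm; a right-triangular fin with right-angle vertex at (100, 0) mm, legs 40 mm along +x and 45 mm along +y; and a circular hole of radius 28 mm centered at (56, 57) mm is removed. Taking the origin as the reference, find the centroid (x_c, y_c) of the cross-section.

rectangular body: A = 100 × 120 = 12000.00, centroid at (50.00, 60.00).
semicircular top: A = ½π·50² = 3926.99, centroid at (50.00, 141.22).
triangular fin: A = ½·40·45 = 900.00, centroid at (113.33, 15.00).
hole: A = −π·28² = -2463.01, centroid at (56.00, 57.00).
ΣA = 14363.98 mm²
ΣAx_c = (12000.00)(50.00) + (3926.99)(50.00) + (900.00)(113.33) + (-2463.01)(56.00) = 760421.06 mm³
ΣAy_c = (12000.00)(60.00) + (3926.99)(141.22) + (900.00)(15.00) + (-2463.01)(57.00) = 1147680.74 mm³
x_c = 760421.06 / 14363.98 = 52.94 mm
y_c = 1147680.74 / 14363.98 = 79.90 mm

x_c = 52.94 mm, y_c = 79.90 mm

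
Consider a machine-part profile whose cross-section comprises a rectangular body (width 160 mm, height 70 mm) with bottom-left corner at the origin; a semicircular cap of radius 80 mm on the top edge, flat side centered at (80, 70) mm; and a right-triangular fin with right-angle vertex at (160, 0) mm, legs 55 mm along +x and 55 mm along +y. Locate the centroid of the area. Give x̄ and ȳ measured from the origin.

rectangular body: A = 160 × 70 = 11200.00, centroid at (80.00, 35.00).
semicircular top: A = ½π·80² = 10053.10, centroid at (80.00, 103.95).
triangular fin: A = ½·55·55 = 1512.50, centroid at (178.33, 18.33).
ΣA = 22765.60 mm², ΣAx̄ = 1969976.89 mm³, ΣAȳ = 1464779.25 mm³.
x̄ = 1969976.89/22765.60 = 86.53 mm; ȳ = 1464779.25/22765.60 = 64.34 mm.

x̄ = 86.53 mm, ȳ = 64.34 mm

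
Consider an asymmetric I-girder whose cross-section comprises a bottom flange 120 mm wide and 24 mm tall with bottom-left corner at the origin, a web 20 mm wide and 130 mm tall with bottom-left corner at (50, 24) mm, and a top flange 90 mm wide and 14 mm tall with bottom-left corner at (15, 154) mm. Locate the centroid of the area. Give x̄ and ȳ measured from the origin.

x̄ = 60.00 mm, ȳ = 69.56 mm

bottom flange: A = 120 × 24 = 2880.00, centroid at (60.00, 12.00).
web: A = 20 × 130 = 2600.00, centroid at (60.00, 89.00).
top flange: A = 90 × 14 = 1260.00, centroid at (60.00, 161.00).
ΣA = 6740.00 mm², ΣAx̄ = 404400.00 mm³, ΣAȳ = 468820.00 mm³.
x̄ = 404400.00/6740.00 = 60.00 mm; ȳ = 468820.00/6740.00 = 69.56 mm.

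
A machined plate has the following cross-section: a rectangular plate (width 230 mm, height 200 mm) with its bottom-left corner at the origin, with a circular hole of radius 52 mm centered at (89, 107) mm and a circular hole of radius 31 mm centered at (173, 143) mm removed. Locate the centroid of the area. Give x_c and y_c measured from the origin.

plate: A = 230 × 200 = 46000.00, centroid at (115.00, 100.00).
hole 1: A = −π·52² = -8494.87, centroid at (89.00, 107.00).
hole 2: A = −π·31² = -3019.07, centroid at (173.00, 143.00).
ΣA = 34486.06 mm², ΣAx_c = 4011657.67 mm³, ΣAy_c = 3259322.19 mm³.
x_c = 4011657.67/34486.06 = 116.33 mm; y_c = 3259322.19/34486.06 = 94.51 mm.

x_c = 116.33 mm, y_c = 94.51 mm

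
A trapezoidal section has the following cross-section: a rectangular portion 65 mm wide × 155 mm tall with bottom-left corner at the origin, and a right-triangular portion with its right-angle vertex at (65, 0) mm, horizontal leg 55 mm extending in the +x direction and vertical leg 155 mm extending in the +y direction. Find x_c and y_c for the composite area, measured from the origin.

rectangular portion: A = 65 × 155 = 10075.00, centroid at (32.50, 77.50).
triangular portion: A = ½·55·155 = 4262.50, centroid at (83.33, 51.67).
ΣA = 14337.50 mm²
ΣAx_c = (10075.00)(32.50) + (4262.50)(83.33) = 682645.83 mm³
ΣAy_c = (10075.00)(77.50) + (4262.50)(51.67) = 1001041.67 mm³
x_c = 682645.83 / 14337.50 = 47.61 mm
y_c = 1001041.67 / 14337.50 = 69.82 mm

x_c = 47.61 mm, y_c = 69.82 mm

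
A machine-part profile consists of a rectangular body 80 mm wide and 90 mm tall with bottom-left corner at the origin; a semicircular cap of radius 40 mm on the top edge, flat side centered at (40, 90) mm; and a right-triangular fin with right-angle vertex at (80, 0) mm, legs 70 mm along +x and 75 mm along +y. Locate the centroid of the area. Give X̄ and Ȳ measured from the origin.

X̄ = 53.47 mm, Ȳ = 53.37 mm

rectangular body: A = 80 × 90 = 7200.00, centroid at (40.00, 45.00).
semicircular top: A = ½π·40² = 2513.27, centroid at (40.00, 106.98).
triangular fin: A = ½·70·75 = 2625.00, centroid at (103.33, 25.00).
ΣA = 12338.27 mm², ΣAX̄ = 659780.96 mm³, ΣAȲ = 658486.34 mm³.
X̄ = 659780.96/12338.27 = 53.47 mm; Ȳ = 658486.34/12338.27 = 53.37 mm.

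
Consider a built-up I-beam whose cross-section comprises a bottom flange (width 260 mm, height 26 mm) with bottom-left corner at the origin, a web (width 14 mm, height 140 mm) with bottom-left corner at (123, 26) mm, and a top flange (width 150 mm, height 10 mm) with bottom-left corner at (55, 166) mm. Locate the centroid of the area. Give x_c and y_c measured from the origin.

bottom flange: A = 260 × 26 = 6760.00, centroid at (130.00, 13.00).
web: A = 14 × 140 = 1960.00, centroid at (130.00, 96.00).
top flange: A = 150 × 10 = 1500.00, centroid at (130.00, 171.00).
ΣA = 10220.00 mm²
ΣAx_c = (6760.00)(130.00) + (1960.00)(130.00) + (1500.00)(130.00) = 1328600.00 mm³
ΣAy_c = (6760.00)(13.00) + (1960.00)(96.00) + (1500.00)(171.00) = 532540.00 mm³
x_c = 1328600.00 / 10220.00 = 130.00 mm
y_c = 532540.00 / 10220.00 = 52.11 mm

x_c = 130.00 mm, y_c = 52.11 mm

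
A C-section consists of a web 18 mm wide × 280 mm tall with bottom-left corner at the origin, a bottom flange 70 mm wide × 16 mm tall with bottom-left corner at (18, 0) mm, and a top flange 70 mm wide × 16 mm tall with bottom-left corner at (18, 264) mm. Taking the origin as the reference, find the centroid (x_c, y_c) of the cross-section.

x_c = 22.54 mm, y_c = 140.00 mm

web: A = 18 × 280 = 5040.00, centroid at (9.00, 140.00).
bottom flange: A = 70 × 16 = 1120.00, centroid at (53.00, 8.00).
top flange: A = 70 × 16 = 1120.00, centroid at (53.00, 272.00).
ΣA = 7280.00 mm²
ΣAx_c = (5040.00)(9.00) + (1120.00)(53.00) + (1120.00)(53.00) = 164080.00 mm³
ΣAy_c = (5040.00)(140.00) + (1120.00)(8.00) + (1120.00)(272.00) = 1019200.00 mm³
x_c = 164080.00 / 7280.00 = 22.54 mm
y_c = 1019200.00 / 7280.00 = 140.00 mm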